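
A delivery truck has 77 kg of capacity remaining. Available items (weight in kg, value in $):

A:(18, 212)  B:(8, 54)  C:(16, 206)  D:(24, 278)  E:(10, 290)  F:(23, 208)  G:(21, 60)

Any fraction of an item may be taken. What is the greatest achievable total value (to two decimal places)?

Ratios (sorted): E 29.00, C 12.88, A 11.78, D 11.58, F 9.04, B 6.75, G 2.86
take E (10 @ 290); take C (16 @ 206); take A (18 @ 212); take D (24 @ 278); take 9/23 of F → 81.39. Capacity used 77/77.
Total value = 1067.39

1067.39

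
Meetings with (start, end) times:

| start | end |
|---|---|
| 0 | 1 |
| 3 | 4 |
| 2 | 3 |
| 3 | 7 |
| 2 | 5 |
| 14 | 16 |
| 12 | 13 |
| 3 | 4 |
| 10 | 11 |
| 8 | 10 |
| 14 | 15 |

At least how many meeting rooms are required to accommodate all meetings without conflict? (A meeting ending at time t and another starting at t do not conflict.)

4

The answer is the maximum number of intervals overlapping at any instant.
starts: [0, 2, 2, 3, 3, 3, 8, 10, 12, 14, 14]
ends:   [1, 3, 4, 4, 5, 7, 10, 11, 13, 15, 16]
s0→1 e1→0 s2→1 s2→2 e3→1 s3→2 s3→3 s3→4  — peak 4.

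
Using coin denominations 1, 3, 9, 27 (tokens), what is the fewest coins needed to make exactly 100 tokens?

6

Use the largest denomination that fits, subtract, and repeat.
100 = 3×27 + 2×9 + 1×1
Total coins = 3 + 2 + 1 = 6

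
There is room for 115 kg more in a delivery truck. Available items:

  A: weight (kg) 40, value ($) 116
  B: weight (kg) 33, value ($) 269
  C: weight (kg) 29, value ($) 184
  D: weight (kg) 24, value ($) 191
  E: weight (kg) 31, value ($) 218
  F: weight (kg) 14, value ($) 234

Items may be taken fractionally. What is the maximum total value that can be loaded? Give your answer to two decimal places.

Sort by value per unit weight and fill in that order.
Ratios (sorted): F 16.71, B 8.15, D 7.96, E 7.03, C 6.34, A 2.90
take F (14 @ 234); take B (33 @ 269); take D (24 @ 191); take E (31 @ 218); take 13/29 of C → 82.48. Capacity used 115/115.
Total value = 994.48

994.48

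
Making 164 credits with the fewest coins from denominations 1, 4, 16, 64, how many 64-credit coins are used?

2

Use the largest denomination that fits, subtract, and repeat.
164 = 2×64 + 2×16 + 1×4
Count of 64: 2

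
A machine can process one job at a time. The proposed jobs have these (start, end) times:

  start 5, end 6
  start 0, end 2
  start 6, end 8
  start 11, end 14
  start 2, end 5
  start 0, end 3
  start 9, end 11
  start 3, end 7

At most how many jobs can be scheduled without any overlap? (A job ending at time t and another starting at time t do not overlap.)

Sorted by end: (0,2)  (0,3)  (2,5)  (5,6)  (3,7)  (6,8)  (9,11)  (11,14)
take (0,2); skip (0,3); take (2,5); take (5,6); skip (3,7); take (6,8); take (9,11); take (11,14).
Selected 6 jobs.

6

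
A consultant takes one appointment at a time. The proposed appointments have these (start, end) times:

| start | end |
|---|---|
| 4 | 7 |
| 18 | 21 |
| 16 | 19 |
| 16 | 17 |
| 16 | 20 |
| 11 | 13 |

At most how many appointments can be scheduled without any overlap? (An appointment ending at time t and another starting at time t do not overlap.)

4

Sorted by end: (4,7)  (11,13)  (16,17)  (16,19)  (16,20)  (18,21)
take (4,7); take (11,13); take (16,17); skip (16,20); take (18,21).
Selected 4 appointments.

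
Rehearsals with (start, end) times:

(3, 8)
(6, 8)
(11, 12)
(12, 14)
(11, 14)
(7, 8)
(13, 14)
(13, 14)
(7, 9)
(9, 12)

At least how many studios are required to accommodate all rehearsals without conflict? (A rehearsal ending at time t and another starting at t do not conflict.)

4

Count concurrent intervals with a sweep; the peak is the room count.
Events (time:±→running): 3:+→1 6:+→2 7:+→3 7:+→4 … peak 4.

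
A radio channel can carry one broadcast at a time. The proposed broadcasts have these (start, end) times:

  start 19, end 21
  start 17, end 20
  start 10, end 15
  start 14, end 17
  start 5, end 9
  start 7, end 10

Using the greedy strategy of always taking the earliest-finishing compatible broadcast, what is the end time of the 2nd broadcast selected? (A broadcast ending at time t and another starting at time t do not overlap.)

15

By end time: (5,9), (7,10), (10,15), (14,17), (17,20), (19,21).
Pick (5,9); next start ≥ 9 → (10,15); next start ≥ 15 → (17,20).
Selected: (5,9) (10,15) (17,20)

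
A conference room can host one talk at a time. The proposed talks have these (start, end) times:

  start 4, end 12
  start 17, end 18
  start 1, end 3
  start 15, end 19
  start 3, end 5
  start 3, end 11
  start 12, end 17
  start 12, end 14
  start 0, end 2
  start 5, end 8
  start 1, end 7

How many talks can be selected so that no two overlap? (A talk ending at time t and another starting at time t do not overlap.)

5

Sort by end time and greedily take each interval whose start is ≥ the last chosen end.
By end time: (0,2), (1,3), (3,5), (1,7), (5,8), (3,11), (4,12), (12,14), (12,17), (17,18), (15,19).
Pick (0,2); next start ≥ 2 → (3,5); next start ≥ 5 → (5,8); next start ≥ 8 → (12,14); next start ≥ 14 → (17,18).
Selected 5 talks.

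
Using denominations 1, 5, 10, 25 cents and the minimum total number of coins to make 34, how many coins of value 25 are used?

Use the largest denomination that fits, subtract, and repeat.
34 − 1×25→9 − 1×5→4 − 4×1→0
Count of 25: 1

1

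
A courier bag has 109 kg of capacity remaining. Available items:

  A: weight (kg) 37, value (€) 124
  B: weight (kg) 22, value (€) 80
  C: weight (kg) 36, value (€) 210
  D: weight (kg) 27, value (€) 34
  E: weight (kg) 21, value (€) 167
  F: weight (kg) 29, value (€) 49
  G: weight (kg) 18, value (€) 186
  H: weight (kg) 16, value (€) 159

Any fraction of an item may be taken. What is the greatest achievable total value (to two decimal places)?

787.45

Order: G (186/18=10.33) > H (159/16=9.94) > E (167/21=7.95) > C (210/36=5.83) > B (80/22=3.64) > A (124/37=3.35) > F (49/29=1.69) > D (34/27=1.26)
Fill: take G (18 @ 186) → take H (16 @ 159) → take E (21 @ 167) → take C (36 @ 210) → take 18/22 of B → 65.45; 109/109 used.
Total value = 787.45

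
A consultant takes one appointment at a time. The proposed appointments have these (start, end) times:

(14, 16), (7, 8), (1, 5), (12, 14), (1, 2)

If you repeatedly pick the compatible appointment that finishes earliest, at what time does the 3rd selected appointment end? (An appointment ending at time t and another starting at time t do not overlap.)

Greedy by earliest finish: after sorting by end time, pick each interval compatible with the last pick.
By end time: (1,2), (1,5), (7,8), (12,14), (14,16).
Pick (1,2); next start ≥ 2 → (7,8); next start ≥ 8 → (12,14); next start ≥ 14 → (14,16).
Selected: (1,2) (7,8) (12,14) (14,16)

14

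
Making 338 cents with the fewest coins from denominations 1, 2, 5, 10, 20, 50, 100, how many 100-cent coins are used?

3

Use the largest denomination that fits, subtract, and repeat.
338 = 3×100 + 1×20 + 1×10 + 1×5 + 1×2 + 1×1
Count of 100: 3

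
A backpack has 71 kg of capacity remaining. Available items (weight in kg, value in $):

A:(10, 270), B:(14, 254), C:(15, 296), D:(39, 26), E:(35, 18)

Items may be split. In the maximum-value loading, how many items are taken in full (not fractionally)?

3

Greedy by value/weight ratio, highest first.
Ratios (sorted): A 27.00, C 19.73, B 18.14, D 0.67, E 0.51
take A (10 @ 270); take C (15 @ 296); take B (14 @ 254); take 32/39 of D → 21.33. Capacity used 71/71.
3 item(s) taken whole; one partial (take 32/39 of D).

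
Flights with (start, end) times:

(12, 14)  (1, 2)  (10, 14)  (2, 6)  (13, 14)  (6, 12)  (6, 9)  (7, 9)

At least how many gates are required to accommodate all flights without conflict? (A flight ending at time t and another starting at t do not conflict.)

The answer is the maximum number of intervals overlapping at any instant.
starts: [1, 2, 6, 6, 7, 10, 12, 13]
ends:   [2, 6, 9, 9, 12, 14, 14, 14]
s1→1 e2→0 s2→1 e6→0 s6→1 s6→2 s7→3  — peak 3.

3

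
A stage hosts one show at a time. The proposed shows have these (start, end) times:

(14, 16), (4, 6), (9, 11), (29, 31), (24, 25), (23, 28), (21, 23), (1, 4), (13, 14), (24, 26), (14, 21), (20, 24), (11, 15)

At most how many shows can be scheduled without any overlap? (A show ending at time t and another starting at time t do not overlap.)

8

Greedy by earliest finish: after sorting by end time, pick each interval compatible with the last pick.
By end time: (1,4), (4,6), (9,11), (13,14), (11,15), (14,16), (14,21), (21,23), (20,24), (24,25), (24,26), (23,28), (29,31).
Pick (1,4); next start ≥ 4 → (4,6); next start ≥ 6 → (9,11); next start ≥ 11 → (13,14); next start ≥ 14 → (14,16); next start ≥ 16 → (21,23); next start ≥ 23 → (24,25); next start ≥ 25 → (29,31).
Selected 8 shows.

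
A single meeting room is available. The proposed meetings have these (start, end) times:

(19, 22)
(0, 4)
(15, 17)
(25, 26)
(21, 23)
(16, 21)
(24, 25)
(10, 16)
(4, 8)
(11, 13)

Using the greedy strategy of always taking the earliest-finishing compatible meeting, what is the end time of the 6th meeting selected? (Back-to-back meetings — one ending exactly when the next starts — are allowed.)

Order by finish time; keep every interval that doesn't clash with the previous kept one.
By end time: (0,4), (4,8), (11,13), (10,16), (15,17), (16,21), (19,22), (21,23), (24,25), (25,26).
Pick (0,4); next start ≥ 4 → (4,8); next start ≥ 8 → (11,13); next start ≥ 13 → (15,17); next start ≥ 17 → (19,22); next start ≥ 22 → (24,25); next start ≥ 25 → (25,26).
Selected: (0,4) (4,8) (11,13) (15,17) (19,22) (24,25) (25,26)

25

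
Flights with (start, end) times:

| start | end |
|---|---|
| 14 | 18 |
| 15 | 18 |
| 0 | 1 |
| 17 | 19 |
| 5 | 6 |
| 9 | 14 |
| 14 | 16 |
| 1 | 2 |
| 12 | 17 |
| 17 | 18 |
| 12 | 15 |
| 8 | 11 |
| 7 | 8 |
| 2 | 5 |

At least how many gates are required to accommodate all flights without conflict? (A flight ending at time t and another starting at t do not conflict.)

4

Events (time:±→running): 0:+→1 1:-→0 1:+→1 2:-→0 2:+→1 5:-→0 5:+→1 6:-→0 7:+→1 8:-→0 8:+→1 9:+→2 11:-→1 12:+→2 12:+→3 14:-→2 14:+→3 14:+→4 … peak 4.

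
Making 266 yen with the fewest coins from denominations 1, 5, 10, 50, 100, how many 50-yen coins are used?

266 − 2×100→66 − 1×50→16 − 1×10→6 − 1×5→1 − 1×1→0
Count of 50: 1

1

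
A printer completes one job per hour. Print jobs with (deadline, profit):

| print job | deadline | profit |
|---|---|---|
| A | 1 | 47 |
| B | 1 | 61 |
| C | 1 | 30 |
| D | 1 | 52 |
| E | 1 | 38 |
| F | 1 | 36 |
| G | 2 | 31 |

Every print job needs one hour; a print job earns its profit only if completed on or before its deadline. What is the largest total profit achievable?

Take jobs in profit order; each goes to the latest open slot no later than its deadline.
By profit: B(d1,61), D(d1,52), A(d1,47), E(d1,38), F(d1,36), G(d2,31), C(d1,30)
B→slot 1; D skipped; A skipped; E skipped; F skipped; G→slot 2; C skipped.
Profit = 61 + 31 = 92

92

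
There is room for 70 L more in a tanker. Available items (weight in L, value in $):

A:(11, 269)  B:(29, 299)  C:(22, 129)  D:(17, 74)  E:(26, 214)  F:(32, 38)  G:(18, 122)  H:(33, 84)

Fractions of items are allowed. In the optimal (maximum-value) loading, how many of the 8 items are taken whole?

3

Greedy by value/weight ratio, highest first.
Order: A (269/11=24.45) > B (299/29=10.31) > E (214/26=8.23) > G (122/18=6.78) > C (129/22=5.86) > D (74/17=4.35) > H (84/33=2.55) > F (38/32=1.19)
Fill: take A (11 @ 269) → take B (29 @ 299) → take E (26 @ 214) → take 4/18 of G → 27.11; 70/70 used.
3 item(s) taken whole; one partial (take 4/18 of G).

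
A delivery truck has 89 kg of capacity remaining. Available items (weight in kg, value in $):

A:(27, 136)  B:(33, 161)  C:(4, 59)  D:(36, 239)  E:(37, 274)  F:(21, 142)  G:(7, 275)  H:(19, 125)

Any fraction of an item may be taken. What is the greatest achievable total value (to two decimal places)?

Ratios (sorted): G 39.29, C 14.75, E 7.41, F 6.76, D 6.64, H 6.58, A 5.04, B 4.88
take G (7 @ 275); take C (4 @ 59); take E (37 @ 274); take F (21 @ 142); take 20/36 of D → 132.78. Capacity used 89/89.
Total value = 882.78

882.78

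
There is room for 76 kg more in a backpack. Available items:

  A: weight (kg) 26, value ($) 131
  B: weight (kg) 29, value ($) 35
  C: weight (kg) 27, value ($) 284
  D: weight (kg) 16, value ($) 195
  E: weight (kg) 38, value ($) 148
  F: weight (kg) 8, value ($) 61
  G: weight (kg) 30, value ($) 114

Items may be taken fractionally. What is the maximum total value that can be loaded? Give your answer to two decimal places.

665.96

Sort by value per unit weight and fill in that order.
Order: D (195/16=12.19) > C (284/27=10.52) > F (61/8=7.62) > A (131/26=5.04) > E (148/38=3.89) > G (114/30=3.80) > B (35/29=1.21)
Fill: take D (16 @ 195) → take C (27 @ 284) → take F (8 @ 61) → take 25/26 of A → 125.96; 76/76 used.
Total value = 665.96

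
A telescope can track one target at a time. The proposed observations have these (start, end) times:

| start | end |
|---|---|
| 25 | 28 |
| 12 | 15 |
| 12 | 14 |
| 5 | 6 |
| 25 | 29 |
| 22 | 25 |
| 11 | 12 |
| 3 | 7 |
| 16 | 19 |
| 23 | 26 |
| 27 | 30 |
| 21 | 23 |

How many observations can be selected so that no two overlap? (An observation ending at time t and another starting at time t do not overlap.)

7

Sort by end time and greedily take each interval whose start is ≥ the last chosen end.
Sorted by end: (5,6)  (3,7)  (11,12)  (12,14)  (12,15)  (16,19)  (21,23)  (22,25)  (23,26)  (25,28)  (25,29)  (27,30)
take (5,6); skip (3,7); take (11,12); take (12,14); take (16,19); take (21,23); skip (22,25); take (23,26); take (27,30).
Selected 7 observations.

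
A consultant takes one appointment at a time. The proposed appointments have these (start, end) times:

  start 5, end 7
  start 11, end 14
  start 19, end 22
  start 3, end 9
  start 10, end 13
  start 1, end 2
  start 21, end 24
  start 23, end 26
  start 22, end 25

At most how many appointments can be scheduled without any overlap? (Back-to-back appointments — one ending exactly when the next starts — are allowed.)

5

By end time: (1,2), (5,7), (3,9), (10,13), (11,14), (19,22), (21,24), (22,25), (23,26).
Pick (1,2); next start ≥ 2 → (5,7); next start ≥ 7 → (10,13); next start ≥ 13 → (19,22); next start ≥ 22 → (22,25).
Selected 5 appointments.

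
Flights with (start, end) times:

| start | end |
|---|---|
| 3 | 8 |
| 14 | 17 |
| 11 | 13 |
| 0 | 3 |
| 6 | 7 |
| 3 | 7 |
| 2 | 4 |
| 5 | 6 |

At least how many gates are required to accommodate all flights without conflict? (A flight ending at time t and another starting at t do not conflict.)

3

Events (time:±→running): 0:+→1 2:+→2 3:-→1 3:+→2 3:+→3 … peak 3.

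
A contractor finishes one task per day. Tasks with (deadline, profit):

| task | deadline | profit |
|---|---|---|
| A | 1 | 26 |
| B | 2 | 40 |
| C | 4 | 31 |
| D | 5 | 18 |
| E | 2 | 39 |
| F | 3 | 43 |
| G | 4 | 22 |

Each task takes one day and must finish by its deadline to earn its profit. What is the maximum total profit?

171

Profit order: F=43 B=40 E=39 C=31 A=26 G=22 D=18
Assign: F→slot 3, B→slot 2, E→slot 1, C→slot 4, A skipped, G skipped, D→slot 5.
Slots: [1:E] [2:B] [3:F] [4:C] [5:D]
Profit = 39 + 40 + 43 + 31 + 18 = 171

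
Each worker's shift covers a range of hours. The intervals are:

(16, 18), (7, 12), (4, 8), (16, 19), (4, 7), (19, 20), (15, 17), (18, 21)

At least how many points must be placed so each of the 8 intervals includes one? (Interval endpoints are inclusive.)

Sorted: [4,7] [4,8] [7,12] [15,17] [16,18] [16,19] [19,20] [18,21]
{[4,7],[4,8],[7,12]} hit by 7; {[15,17],[16,18],[16,19]} hit by 17; {[19,20],[18,21]} hit by 20.
Points: 7, 17, 20 (3 total).

3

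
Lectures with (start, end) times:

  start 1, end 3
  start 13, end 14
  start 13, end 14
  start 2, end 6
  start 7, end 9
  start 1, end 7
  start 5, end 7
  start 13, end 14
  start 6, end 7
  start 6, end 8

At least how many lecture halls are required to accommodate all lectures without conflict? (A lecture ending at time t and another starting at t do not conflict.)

Events (time:±→running): 1:+→1 1:+→2 2:+→3 3:-→2 5:+→3 6:-→2 6:+→3 6:+→4 … peak 4.

4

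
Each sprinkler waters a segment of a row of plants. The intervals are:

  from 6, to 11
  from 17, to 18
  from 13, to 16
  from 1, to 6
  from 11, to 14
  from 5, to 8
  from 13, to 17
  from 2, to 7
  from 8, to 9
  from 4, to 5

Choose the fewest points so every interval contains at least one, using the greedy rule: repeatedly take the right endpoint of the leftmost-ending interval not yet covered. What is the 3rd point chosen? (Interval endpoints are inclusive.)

14

By right end: [4,5]  [1,6]  [2,7]  [5,8]  [8,9]  [6,11]  [11,14]  [13,16]  [13,17]  [17,18]
[4,5] uncovered → point at 5; [8,9] uncovered → point at 9; [11,14] uncovered → point at 14; [17,18] uncovered → point at 18.
Points: 5, 9, 14, 18 (4 total).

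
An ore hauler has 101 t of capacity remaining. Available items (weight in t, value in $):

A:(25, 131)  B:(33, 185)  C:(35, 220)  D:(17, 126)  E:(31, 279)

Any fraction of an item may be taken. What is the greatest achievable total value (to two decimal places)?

725.91

Sort by value per unit weight and fill in that order.
Ratios (sorted): E 9.00, D 7.41, C 6.29, B 5.61, A 5.24
take E (31 @ 279); take D (17 @ 126); take C (35 @ 220); take 18/33 of B → 100.91. Capacity used 101/101.
Total value = 725.91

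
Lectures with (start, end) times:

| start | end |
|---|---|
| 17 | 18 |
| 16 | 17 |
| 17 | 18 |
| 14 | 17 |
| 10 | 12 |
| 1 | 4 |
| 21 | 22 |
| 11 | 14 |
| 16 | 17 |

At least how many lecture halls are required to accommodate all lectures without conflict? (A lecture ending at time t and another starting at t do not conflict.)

3

The answer is the maximum number of intervals overlapping at any instant.
Events (time:±→running): 1:+→1 4:-→0 10:+→1 11:+→2 12:-→1 14:-→0 14:+→1 16:+→2 16:+→3 … peak 3.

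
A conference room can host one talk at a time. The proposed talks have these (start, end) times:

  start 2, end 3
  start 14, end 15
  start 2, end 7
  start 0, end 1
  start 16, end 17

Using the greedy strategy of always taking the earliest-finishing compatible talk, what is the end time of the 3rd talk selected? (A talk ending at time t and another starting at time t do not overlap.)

Sorted by end: (0,1)  (2,3)  (2,7)  (14,15)  (16,17)
take (0,1); take (2,3); skip (2,7); take (14,15); take (16,17).
Selected: (0,1) (2,3) (14,15) (16,17)

15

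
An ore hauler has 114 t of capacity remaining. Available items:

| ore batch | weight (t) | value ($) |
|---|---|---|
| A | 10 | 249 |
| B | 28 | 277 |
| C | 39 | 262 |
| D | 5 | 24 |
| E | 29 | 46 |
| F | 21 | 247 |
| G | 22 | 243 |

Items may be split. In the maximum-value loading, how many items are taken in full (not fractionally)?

4

Order: A (249/10=24.90) > F (247/21=11.76) > G (243/22=11.05) > B (277/28=9.89) > C (262/39=6.72) > D (24/5=4.80) > E (46/29=1.59)
Fill: take A (10 @ 249) → take F (21 @ 247) → take G (22 @ 243) → take B (28 @ 277) → take 33/39 of C → 221.69; 114/114 used.
4 item(s) taken whole; one partial (take 33/39 of C).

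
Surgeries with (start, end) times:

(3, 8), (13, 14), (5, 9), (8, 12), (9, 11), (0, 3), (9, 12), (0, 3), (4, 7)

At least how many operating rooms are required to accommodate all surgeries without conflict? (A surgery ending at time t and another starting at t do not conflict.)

Count concurrent intervals with a sweep; the peak is the room count.
Events (time:±→running): 0:+→1 0:+→2 3:-→1 3:-→0 3:+→1 4:+→2 5:+→3 … peak 3.

3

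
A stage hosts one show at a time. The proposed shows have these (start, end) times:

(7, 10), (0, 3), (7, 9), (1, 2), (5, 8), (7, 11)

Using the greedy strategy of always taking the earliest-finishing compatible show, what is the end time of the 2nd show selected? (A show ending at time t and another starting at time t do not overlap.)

Sort by end time and greedily take each interval whose start is ≥ the last chosen end.
Sorted by end: (1,2)  (0,3)  (5,8)  (7,9)  (7,10)  (7,11)
take (1,2); take (5,8); skip (7,10); skip (7,11).
Selected: (1,2) (5,8)

8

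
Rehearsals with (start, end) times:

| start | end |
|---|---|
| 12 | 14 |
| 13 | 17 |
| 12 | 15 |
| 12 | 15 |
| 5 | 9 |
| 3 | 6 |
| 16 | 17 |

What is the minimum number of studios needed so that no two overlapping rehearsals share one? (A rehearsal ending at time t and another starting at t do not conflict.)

4

starts: [3, 5, 12, 12, 12, 13, 16]
ends:   [6, 9, 14, 15, 15, 17, 17]
s3→1 s5→2 e6→1 e9→0 s12→1 s12→2 s12→3 s13→4  — peak 4.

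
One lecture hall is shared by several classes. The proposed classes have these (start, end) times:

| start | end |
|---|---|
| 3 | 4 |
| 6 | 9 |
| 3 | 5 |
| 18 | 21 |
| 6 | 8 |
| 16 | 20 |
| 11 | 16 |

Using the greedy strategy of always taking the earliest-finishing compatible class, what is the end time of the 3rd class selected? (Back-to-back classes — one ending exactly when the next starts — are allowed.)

16

Order by finish time; keep every interval that doesn't clash with the previous kept one.
Sorted by end: (3,4)  (3,5)  (6,8)  (6,9)  (11,16)  (16,20)  (18,21)
take (3,4); skip (3,5); take (6,8); take (11,16); take (16,20).
Selected: (3,4) (6,8) (11,16) (16,20)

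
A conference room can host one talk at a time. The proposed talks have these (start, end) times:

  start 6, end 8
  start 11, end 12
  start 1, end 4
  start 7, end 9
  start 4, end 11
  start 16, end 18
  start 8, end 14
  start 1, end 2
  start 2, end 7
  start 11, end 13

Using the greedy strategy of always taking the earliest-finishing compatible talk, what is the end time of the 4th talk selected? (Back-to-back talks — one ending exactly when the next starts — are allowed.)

12

By end time: (1,2), (1,4), (2,7), (6,8), (7,9), (4,11), (11,12), (11,13), (8,14), (16,18).
Pick (1,2); next start ≥ 2 → (2,7); next start ≥ 7 → (7,9); next start ≥ 9 → (11,12); next start ≥ 12 → (16,18).
Selected: (1,2) (2,7) (7,9) (11,12) (16,18)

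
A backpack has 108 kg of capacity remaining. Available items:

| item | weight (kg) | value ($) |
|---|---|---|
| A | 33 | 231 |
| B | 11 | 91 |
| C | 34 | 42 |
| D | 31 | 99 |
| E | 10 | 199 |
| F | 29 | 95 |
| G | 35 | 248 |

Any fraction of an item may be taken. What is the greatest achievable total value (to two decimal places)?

Greedy by value/weight ratio, highest first.
Ratios (sorted): E 19.90, B 8.27, G 7.09, A 7.00, F 3.28, D 3.19, C 1.24
take E (10 @ 199); take B (11 @ 91); take G (35 @ 248); take A (33 @ 231); take 19/29 of F → 62.24. Capacity used 108/108.
Total value = 831.24

831.24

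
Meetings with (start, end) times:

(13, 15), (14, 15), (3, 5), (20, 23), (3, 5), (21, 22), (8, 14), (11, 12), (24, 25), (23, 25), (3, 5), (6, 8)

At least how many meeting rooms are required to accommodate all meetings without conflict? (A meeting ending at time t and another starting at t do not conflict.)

Count concurrent intervals with a sweep; the peak is the room count.
starts: [3, 3, 3, 6, 8, 11, 13, 14, 20, 21, 23, 24]
ends:   [5, 5, 5, 8, 12, 14, 15, 15, 22, 23, 25, 25]
s3→1 s3→2 s3→3  — peak 3.

3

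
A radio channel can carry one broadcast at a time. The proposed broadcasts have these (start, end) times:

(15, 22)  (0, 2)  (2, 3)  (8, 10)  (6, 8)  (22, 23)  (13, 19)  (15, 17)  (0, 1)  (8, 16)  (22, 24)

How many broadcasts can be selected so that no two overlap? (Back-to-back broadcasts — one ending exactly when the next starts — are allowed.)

Order by finish time; keep every interval that doesn't clash with the previous kept one.
By end time: (0,1), (0,2), (2,3), (6,8), (8,10), (8,16), (15,17), (13,19), (15,22), (22,23), (22,24).
Pick (0,1); next start ≥ 1 → (2,3); next start ≥ 3 → (6,8); next start ≥ 8 → (8,10); next start ≥ 10 → (15,17); next start ≥ 17 → (22,23).
Selected 6 broadcasts.

6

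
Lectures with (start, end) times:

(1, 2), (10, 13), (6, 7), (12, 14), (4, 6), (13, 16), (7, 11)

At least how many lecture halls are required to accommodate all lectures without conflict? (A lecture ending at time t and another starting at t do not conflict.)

Events (time:±→running): 1:+→1 2:-→0 4:+→1 6:-→0 6:+→1 7:-→0 7:+→1 10:+→2 … peak 2.

2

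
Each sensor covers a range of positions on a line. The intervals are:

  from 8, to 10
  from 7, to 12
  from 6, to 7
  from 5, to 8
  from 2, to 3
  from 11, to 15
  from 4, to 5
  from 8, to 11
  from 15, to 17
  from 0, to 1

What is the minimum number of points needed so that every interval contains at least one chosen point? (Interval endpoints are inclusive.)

Sort by right endpoint; whenever an interval is uncovered, place a point at its right end.
By right end: [0,1]  [2,3]  [4,5]  [6,7]  [5,8]  [8,10]  [8,11]  [7,12]  [11,15]  [15,17]
[0,1] uncovered → point at 1; [2,3] uncovered → point at 3; [4,5] uncovered → point at 5; [6,7] uncovered → point at 7; [8,10] uncovered → point at 10; [11,15] uncovered → point at 15.
Points: 1, 3, 5, 7, 10, 15 (6 total).

6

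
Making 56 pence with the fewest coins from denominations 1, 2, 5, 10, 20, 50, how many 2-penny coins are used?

0

Greedy: take as many of the largest coin as possible, then repeat with the remainder.
56 − 1×50→6 − 1×5→1 − 1×1→0
Count of 2: 0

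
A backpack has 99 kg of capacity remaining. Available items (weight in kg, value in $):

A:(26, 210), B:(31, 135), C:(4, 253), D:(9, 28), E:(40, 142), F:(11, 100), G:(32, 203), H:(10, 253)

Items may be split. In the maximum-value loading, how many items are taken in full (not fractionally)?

Sort by value per unit weight and fill in that order.
Order: C (253/4=63.25) > H (253/10=25.30) > F (100/11=9.09) > A (210/26=8.08) > G (203/32=6.34) > B (135/31=4.35) > E (142/40=3.55) > D (28/9=3.11)
Fill: take C (4 @ 253) → take H (10 @ 253) → take F (11 @ 100) → take A (26 @ 210) → take G (32 @ 203) → take 16/31 of B → 69.68; 99/99 used.
5 item(s) taken whole; one partial (take 16/31 of B).

5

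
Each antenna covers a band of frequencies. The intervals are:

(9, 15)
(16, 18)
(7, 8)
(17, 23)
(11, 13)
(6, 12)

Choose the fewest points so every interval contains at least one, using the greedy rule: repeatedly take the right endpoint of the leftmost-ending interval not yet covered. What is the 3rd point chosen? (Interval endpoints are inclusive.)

18

Process intervals by earliest right end; each time one isn't hit yet, stab at its right endpoint.
By right end: [7,8]  [6,12]  [11,13]  [9,15]  [16,18]  [17,23]
[7,8] uncovered → point at 8; [11,13] uncovered → point at 13; [16,18] uncovered → point at 18.
Points: 8, 13, 18 (3 total).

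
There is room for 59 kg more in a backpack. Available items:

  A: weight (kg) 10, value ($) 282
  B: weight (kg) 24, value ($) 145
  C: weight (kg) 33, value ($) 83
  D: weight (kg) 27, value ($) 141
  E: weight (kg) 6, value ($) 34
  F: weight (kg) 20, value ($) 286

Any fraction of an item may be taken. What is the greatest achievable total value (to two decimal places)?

741.33

Ratios (sorted): A 28.20, F 14.30, B 6.04, E 5.67, D 5.22, C 2.52
take A (10 @ 282); take F (20 @ 286); take B (24 @ 145); take 5/6 of E → 28.33. Capacity used 59/59.
Total value = 741.33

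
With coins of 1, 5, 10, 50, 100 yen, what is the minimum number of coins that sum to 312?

Greedy: take as many of the largest coin as possible, then repeat with the remainder.
312 − 3×100→12 − 1×10→2 − 2×1→0
Total coins = 3 + 1 + 2 = 6

6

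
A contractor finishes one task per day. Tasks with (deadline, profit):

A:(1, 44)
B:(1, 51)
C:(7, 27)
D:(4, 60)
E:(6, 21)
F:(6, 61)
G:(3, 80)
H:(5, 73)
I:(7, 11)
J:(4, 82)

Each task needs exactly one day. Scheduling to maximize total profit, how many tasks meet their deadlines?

Sort by profit descending; place each in the latest free slot ≤ its deadline.
By profit: J(d4,82), G(d3,80), H(d5,73), F(d6,61), D(d4,60), B(d1,51), A(d1,44), C(d7,27), E(d6,21), I(d7,11)
J→slot 4; G→slot 3; H→slot 5; F→slot 6; D→slot 2; B→slot 1; A skipped; C→slot 7; E skipped; I skipped.
7 of 10 scheduled.

7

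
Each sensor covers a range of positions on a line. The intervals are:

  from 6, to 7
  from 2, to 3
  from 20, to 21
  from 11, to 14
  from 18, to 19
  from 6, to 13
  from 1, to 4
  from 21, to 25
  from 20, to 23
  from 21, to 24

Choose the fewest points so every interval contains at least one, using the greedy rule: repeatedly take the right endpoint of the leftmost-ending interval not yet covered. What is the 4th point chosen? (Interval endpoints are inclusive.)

Sort by right endpoint; whenever an interval is uncovered, place a point at its right end.
Sorted: [2,3] [1,4] [6,7] [6,13] [11,14] [18,19] [20,21] [20,23] [21,24] [21,25]
{[2,3],[1,4]} hit by 3; {[6,7],[6,13]} hit by 7; {[11,14]} hit by 14; {[18,19]} hit by 19; {[20,21],[20,23],[21,24],[21,25]} hit by 21.
Points: 3, 7, 14, 19, 21 (5 total).

19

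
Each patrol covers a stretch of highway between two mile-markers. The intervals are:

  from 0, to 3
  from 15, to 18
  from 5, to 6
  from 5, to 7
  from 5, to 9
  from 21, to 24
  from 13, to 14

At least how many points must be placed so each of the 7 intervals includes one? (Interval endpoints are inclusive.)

5

Sort by right endpoint; whenever an interval is uncovered, place a point at its right end.
Sorted: [0,3] [5,6] [5,7] [5,9] [13,14] [15,18] [21,24]
{[0,3]} hit by 3; {[5,6],[5,7],[5,9]} hit by 6; {[13,14]} hit by 14; {[15,18]} hit by 18; {[21,24]} hit by 24.
Points: 3, 6, 14, 18, 24 (5 total).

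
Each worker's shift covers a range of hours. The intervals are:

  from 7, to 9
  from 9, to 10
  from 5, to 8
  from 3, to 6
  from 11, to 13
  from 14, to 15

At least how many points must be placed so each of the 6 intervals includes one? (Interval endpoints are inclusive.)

4

Sorted: [3,6] [5,8] [7,9] [9,10] [11,13] [14,15]
{[3,6],[5,8]} hit by 6; {[7,9],[9,10]} hit by 9; {[11,13]} hit by 13; {[14,15]} hit by 15.
Points: 6, 9, 13, 15 (4 total).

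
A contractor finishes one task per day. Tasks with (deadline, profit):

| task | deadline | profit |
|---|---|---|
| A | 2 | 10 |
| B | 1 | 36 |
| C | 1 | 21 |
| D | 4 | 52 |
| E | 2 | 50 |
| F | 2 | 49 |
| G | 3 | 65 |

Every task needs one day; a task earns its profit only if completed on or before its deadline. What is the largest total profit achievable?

By profit: G(d3,65), D(d4,52), E(d2,50), F(d2,49), B(d1,36), C(d1,21), A(d2,10)
G→slot 3; D→slot 4; E→slot 2; F→slot 1; B skipped; C skipped; A skipped.
Profit = 49 + 50 + 65 + 52 = 216

216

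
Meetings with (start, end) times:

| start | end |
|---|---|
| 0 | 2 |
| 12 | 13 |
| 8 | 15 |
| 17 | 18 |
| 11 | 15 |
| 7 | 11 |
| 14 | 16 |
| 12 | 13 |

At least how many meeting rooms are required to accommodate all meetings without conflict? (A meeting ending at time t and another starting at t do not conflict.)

The answer is the maximum number of intervals overlapping at any instant.
starts: [0, 7, 8, 11, 12, 12, 14, 17]
ends:   [2, 11, 13, 13, 15, 15, 16, 18]
s0→1 e2→0 s7→1 s8→2 e11→1 s11→2 s12→3 s12→4  — peak 4.

4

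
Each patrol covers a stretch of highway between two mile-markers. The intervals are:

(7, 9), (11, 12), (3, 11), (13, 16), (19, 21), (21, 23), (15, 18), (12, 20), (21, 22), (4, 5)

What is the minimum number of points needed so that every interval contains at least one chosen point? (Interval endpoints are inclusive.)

5

By right end: [4,5]  [7,9]  [3,11]  [11,12]  [13,16]  [15,18]  [12,20]  [19,21]  [21,22]  [21,23]
[4,5] uncovered → point at 5; [7,9] uncovered → point at 9; [11,12] uncovered → point at 12; [13,16] uncovered → point at 16; [19,21] uncovered → point at 21.
Points: 5, 9, 12, 16, 21 (5 total).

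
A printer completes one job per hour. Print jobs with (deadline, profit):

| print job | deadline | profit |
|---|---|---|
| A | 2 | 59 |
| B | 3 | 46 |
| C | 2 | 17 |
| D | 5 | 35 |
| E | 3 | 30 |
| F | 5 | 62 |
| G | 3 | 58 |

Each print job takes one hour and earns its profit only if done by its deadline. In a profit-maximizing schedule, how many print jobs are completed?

5

Take jobs in profit order; each goes to the latest open slot no later than its deadline.
Profit order: F=62 A=59 G=58 B=46 D=35 E=30 C=17
Assign: F→slot 5, A→slot 2, G→slot 3, B→slot 1, D→slot 4, E skipped, C skipped.
Slots: [1:B] [2:A] [3:G] [4:D] [5:F]
5 of 7 scheduled.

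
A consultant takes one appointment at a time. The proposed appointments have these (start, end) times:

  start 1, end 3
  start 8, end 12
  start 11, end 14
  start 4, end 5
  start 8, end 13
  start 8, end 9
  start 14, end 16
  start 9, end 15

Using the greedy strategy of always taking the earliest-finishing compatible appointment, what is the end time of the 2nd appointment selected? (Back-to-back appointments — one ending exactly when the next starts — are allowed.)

5

Sort by end time and greedily take each interval whose start is ≥ the last chosen end.
By end time: (1,3), (4,5), (8,9), (8,12), (8,13), (11,14), (9,15), (14,16).
Pick (1,3); next start ≥ 3 → (4,5); next start ≥ 5 → (8,9); next start ≥ 9 → (11,14); next start ≥ 14 → (14,16).
Selected: (1,3) (4,5) (8,9) (11,14) (14,16)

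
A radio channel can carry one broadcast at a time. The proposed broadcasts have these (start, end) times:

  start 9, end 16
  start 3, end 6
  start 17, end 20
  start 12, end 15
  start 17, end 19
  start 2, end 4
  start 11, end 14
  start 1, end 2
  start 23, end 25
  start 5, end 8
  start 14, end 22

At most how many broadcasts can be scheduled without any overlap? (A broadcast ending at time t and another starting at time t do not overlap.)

Greedy by earliest finish: after sorting by end time, pick each interval compatible with the last pick.
Sorted by end: (1,2)  (2,4)  (3,6)  (5,8)  (11,14)  (12,15)  (9,16)  (17,19)  (17,20)  (14,22)  (23,25)
take (1,2); take (2,4); take (5,8); take (11,14); skip (12,15); skip (9,16); take (17,19); skip (17,20); skip (14,22); take (23,25).
Selected 6 broadcasts.

6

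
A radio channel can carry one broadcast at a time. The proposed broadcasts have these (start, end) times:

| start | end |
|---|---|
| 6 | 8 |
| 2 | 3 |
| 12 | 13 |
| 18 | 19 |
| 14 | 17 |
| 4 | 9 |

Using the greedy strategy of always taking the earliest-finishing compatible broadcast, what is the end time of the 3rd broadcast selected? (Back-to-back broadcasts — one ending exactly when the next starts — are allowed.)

Sorted by end: (2,3)  (6,8)  (4,9)  (12,13)  (14,17)  (18,19)
take (2,3); take (6,8); take (12,13); take (14,17); take (18,19).
Selected: (2,3) (6,8) (12,13) (14,17) (18,19)

13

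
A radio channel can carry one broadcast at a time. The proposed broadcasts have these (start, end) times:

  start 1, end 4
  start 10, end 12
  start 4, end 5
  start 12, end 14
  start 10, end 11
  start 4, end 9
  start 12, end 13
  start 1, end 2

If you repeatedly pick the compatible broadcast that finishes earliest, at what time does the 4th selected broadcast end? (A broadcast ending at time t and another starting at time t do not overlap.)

13

Greedy by earliest finish: after sorting by end time, pick each interval compatible with the last pick.
Sorted by end: (1,2)  (1,4)  (4,5)  (4,9)  (10,11)  (10,12)  (12,13)  (12,14)
take (1,2); take (4,5); take (10,11); take (12,13).
Selected: (1,2) (4,5) (10,11) (12,13)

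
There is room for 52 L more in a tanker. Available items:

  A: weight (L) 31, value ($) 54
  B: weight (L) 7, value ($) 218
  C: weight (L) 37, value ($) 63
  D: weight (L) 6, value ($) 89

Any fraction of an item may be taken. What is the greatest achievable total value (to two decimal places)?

Sort by value per unit weight and fill in that order.
Order: B (218/7=31.14) > D (89/6=14.83) > A (54/31=1.74) > C (63/37=1.70)
Fill: take B (7 @ 218) → take D (6 @ 89) → take A (31 @ 54) → take 8/37 of C → 13.62; 52/52 used.
Total value = 374.62

374.62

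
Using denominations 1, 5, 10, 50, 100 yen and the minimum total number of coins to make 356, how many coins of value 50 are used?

1

Greedy: take as many of the largest coin as possible, then repeat with the remainder.
356 = 3×100 + 1×50 + 1×5 + 1×1
Count of 50: 1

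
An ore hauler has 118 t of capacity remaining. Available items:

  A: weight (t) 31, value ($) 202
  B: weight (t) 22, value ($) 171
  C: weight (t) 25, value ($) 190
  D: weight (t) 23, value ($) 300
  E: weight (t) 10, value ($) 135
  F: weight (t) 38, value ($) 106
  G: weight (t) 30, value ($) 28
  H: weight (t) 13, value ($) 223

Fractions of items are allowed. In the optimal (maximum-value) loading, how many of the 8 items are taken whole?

5

Sort by value per unit weight and fill in that order.
Order: H (223/13=17.15) > E (135/10=13.50) > D (300/23=13.04) > B (171/22=7.77) > C (190/25=7.60) > A (202/31=6.52) > F (106/38=2.79) > G (28/30=0.93)
Fill: take H (13 @ 223) → take E (10 @ 135) → take D (23 @ 300) → take B (22 @ 171) → take C (25 @ 190) → take 25/31 of A → 162.90; 118/118 used.
5 item(s) taken whole; one partial (take 25/31 of A).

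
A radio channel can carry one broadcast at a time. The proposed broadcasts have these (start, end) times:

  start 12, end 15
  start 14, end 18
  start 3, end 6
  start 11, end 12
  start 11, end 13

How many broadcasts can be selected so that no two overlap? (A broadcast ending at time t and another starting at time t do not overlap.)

3

By end time: (3,6), (11,12), (11,13), (12,15), (14,18).
Pick (3,6); next start ≥ 6 → (11,12); next start ≥ 12 → (12,15).
Selected 3 broadcasts.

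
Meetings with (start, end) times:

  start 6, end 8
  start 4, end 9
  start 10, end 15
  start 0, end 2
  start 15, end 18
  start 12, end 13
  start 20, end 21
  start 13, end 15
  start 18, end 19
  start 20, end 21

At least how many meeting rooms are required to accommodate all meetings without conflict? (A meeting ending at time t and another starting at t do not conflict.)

The answer is the maximum number of intervals overlapping at any instant.
Events (time:±→running): 0:+→1 2:-→0 4:+→1 6:+→2 … peak 2.

2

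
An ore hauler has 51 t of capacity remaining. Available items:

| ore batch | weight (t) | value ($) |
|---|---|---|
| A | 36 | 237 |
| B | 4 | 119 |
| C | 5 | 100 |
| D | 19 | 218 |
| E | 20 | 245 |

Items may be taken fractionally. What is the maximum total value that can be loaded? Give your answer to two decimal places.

Greedy by value/weight ratio, highest first.
Order: B (119/4=29.75) > C (100/5=20.00) > E (245/20=12.25) > D (218/19=11.47) > A (237/36=6.58)
Fill: take B (4 @ 119) → take C (5 @ 100) → take E (20 @ 245) → take D (19 @ 218) → take 3/36 of A → 19.75; 51/51 used.
Total value = 701.75

701.75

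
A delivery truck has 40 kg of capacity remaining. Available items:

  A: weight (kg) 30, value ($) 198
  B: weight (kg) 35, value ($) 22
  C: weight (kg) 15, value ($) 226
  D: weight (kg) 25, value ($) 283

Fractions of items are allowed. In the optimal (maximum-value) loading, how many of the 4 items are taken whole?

2

Order: C (226/15=15.07) > D (283/25=11.32) > A (198/30=6.60) > B (22/35=0.63)
Fill: take C (15 @ 226) → take D (25 @ 283); 40/40 used.
2 item(s) taken whole.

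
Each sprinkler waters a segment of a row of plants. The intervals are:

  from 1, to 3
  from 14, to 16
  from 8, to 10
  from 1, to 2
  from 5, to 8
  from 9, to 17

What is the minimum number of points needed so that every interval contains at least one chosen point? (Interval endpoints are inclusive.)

Process intervals by earliest right end; each time one isn't hit yet, stab at its right endpoint.
By right end: [1,2]  [1,3]  [5,8]  [8,10]  [14,16]  [9,17]
[1,2] uncovered → point at 2; [5,8] uncovered → point at 8; [14,16] uncovered → point at 16.
Points: 2, 8, 16 (3 total).

3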